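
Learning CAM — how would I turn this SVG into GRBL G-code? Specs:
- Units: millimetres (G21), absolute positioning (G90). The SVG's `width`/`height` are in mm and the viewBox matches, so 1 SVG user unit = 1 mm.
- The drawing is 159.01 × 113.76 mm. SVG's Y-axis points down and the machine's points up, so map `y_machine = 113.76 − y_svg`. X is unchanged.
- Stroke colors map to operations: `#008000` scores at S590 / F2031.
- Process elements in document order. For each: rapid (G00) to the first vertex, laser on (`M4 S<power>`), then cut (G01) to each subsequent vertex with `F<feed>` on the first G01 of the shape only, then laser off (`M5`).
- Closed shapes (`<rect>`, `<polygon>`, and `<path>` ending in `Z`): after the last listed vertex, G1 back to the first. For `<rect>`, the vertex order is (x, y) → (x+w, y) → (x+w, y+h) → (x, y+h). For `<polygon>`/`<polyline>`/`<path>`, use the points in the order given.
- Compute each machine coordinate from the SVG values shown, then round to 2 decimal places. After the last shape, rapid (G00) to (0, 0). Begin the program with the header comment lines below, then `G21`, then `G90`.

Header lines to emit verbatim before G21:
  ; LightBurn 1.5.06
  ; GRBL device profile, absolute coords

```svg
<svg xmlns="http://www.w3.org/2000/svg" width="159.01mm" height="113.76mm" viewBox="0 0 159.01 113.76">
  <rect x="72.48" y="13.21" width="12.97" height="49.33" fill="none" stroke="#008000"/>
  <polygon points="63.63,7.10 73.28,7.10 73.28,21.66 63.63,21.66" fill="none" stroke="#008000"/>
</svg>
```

1 u = 1 mm; y_m = 113.76 − y.

[1] `<rect>` rectangle, #008000→score S590 F2031: (72.48,100.55) → (85.45,100.55) → (85.45,51.22) → (72.48,51.22) → (72.48,100.55) (closed)

[2] `<polygon>` rectangle, #008000→score S590 F2031: (63.63,106.66) → (73.28,106.66) → (73.28,92.10) → (63.63,92.10) → (63.63,106.66) (closed)

; LightBurn 1.5.06
; GRBL device profile, absolute coords
G21
G90
G00 X72.48 Y100.55
M4 S590
G01 X85.45 Y100.55 F2031
G01 X85.45 Y51.22
G01 X72.48 Y51.22
G01 X72.48 Y100.55
M5
G00 X63.63 Y106.66
M4 S590
G01 X73.28 Y106.66 F2031
G01 X73.28 Y92.10
G01 X63.63 Y92.10
G01 X63.63 Y106.66
M5
G00 X0.00 Y0.00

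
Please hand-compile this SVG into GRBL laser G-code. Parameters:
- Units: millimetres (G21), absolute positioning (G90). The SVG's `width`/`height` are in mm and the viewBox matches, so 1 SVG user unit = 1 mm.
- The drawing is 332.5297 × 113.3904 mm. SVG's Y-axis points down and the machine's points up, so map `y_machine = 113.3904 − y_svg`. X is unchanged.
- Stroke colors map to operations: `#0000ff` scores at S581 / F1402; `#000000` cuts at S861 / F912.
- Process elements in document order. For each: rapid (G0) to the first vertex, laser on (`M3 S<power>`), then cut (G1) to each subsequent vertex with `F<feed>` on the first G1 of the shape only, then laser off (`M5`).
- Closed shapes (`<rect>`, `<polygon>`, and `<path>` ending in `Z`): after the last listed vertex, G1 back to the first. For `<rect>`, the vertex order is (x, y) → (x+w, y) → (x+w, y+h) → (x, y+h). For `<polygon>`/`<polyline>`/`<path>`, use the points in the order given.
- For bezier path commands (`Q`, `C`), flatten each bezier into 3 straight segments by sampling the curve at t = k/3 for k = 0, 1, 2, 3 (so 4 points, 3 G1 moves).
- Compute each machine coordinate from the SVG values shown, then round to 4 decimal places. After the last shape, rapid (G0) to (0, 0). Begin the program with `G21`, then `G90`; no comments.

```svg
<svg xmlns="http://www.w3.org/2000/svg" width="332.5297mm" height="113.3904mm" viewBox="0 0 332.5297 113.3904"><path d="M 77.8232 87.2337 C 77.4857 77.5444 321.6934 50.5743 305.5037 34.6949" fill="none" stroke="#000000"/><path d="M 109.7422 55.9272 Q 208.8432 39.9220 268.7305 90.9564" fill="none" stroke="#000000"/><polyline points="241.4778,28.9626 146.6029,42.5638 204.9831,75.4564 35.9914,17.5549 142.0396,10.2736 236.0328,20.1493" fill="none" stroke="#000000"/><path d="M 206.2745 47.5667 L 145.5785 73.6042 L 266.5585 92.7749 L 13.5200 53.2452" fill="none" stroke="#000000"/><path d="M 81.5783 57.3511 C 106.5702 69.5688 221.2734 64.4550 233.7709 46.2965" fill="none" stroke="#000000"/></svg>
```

G21
G90
G0 X77.8232 Y26.1567
M3 S861
G1 X140.2992 Y40.5555 F912
G1 X253.5958 Y60.1700
G1 X305.5037 Y78.6955
M5
G0 X109.7422 Y57.4632
M3 S861
G1 X171.4525 Y60.6845 F912
G1 X224.4486 Y49.0081
G1 X268.7305 Y22.4340
M5
G0 X241.4778 Y84.4278
M3 S861
G1 X146.6029 Y70.8266 F912
G1 X204.9831 Y37.9340
G1 X35.9914 Y95.8355
G1 X142.0396 Y103.1168
G1 X236.0328 Y93.2411
M5
G0 X206.2745 Y65.8237
M3 S861
G1 X145.5785 Y39.7862 F912
G1 X266.5585 Y20.6155
G1 X13.5200 Y60.1452
M5
G0 X81.5783 Y56.0393
M3 S861
G1 X129.3659 Y49.4400 F912
G1 X194.3129 Y53.4424
G1 X233.7709 Y67.0939
M5
G0 X0.0000 Y0.0000

viewBox `0 0 332.5297 113.3904` with mm width/height → 1 unit = 1 mm. Flip: y_m = 113.3904 − y_svg.

**Shape 1** — `<path>` cubic bezier, stroke `#000000` → cut (S861, F912). Control points (SVG): P0=(77.8232,87.2337), P1=(77.4857,77.5444), P2=(321.6934,50.5743), P3=(305.5037,34.6949); sampled at t=k/3. Machine vertices: (77.8232,26.1567) → (140.2992,40.5555) → (253.5958,60.1700) → (305.5037,78.6955). Open path.

**Shape 2** — `<path>` quadratic bezier, stroke `#000000` → cut (S861, F912). Control points (SVG): P0=(109.7422,55.9272), P1=(208.8432,39.9220), P2=(268.7305,90.9564); sampled at t=k/3. Machine vertices: (109.7422,57.4632) → (171.4525,60.6845) → (224.4486,49.0081) → (268.7305,22.4340). Open path.

**Shape 3** — `<polyline>` open polyline, stroke `#000000` → cut (S861, F912). Machine vertices: (241.4778,84.4278) → (146.6029,70.8266) → (204.9831,37.9340) → (35.9914,95.8355) → (142.0396,103.1168) → (236.0328,93.2411). Open path.

**Shape 4** — `<path>` open polyline, stroke `#000000` → cut (S861, F912). Machine vertices: (206.2745,65.8237) → (145.5785,39.7862) → (266.5585,20.6155) → (13.5200,60.1452). Open path.

**Shape 5** — `<path>` cubic bezier, stroke `#000000` → cut (S861, F912). Control points (SVG): P0=(81.5783,57.3511), P1=(106.5702,69.5688), P2=(221.2734,64.4550), P3=(233.7709,46.2965); sampled at t=k/3. Machine vertices: (81.5783,56.0393) → (129.3659,49.4400) → (194.3129,53.4424) → (233.7709,67.0939). Open path.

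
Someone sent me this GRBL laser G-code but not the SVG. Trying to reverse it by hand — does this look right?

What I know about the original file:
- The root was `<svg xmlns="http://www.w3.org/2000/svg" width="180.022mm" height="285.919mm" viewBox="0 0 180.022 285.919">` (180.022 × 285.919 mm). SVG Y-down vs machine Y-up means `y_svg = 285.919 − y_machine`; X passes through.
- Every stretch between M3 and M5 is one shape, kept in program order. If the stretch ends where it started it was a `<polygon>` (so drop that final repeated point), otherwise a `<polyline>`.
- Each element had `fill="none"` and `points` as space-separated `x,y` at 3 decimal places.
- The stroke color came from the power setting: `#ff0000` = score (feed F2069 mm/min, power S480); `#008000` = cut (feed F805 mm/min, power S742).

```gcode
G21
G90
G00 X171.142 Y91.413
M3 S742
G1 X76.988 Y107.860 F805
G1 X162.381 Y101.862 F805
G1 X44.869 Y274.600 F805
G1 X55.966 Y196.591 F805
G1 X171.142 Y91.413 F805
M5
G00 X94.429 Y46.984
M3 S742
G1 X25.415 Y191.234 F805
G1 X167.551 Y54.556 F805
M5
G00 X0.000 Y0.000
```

Each laser-on run becomes one SVG element. Flip Y back into SVG space with y_svg = 285.919 − y_machine. Every run uses S742, so all elements get stroke `#008000` (cut).

Run 1: The run returns to its start, so emit a `<polygon>` with points (Y-flipped): 171.142,194.506 76.988,178.059 162.381,184.057 44.869,11.319 55.966,89.328.

Run 2: The run is open, so emit a `<polyline>` with points (Y-flipped): 94.429,238.935 25.415,94.685 167.551,231.363.

<svg xmlns="http://www.w3.org/2000/svg" width="180.022mm" height="285.919mm" viewBox="0 0 180.022 285.919">
  <polygon points="171.142,194.506 76.988,178.059 162.381,184.057 44.869,11.319 55.966,89.328" fill="none" stroke="#008000"/>
  <polyline points="94.429,238.935 25.415,94.685 167.551,231.363" fill="none" stroke="#008000"/>
</svg>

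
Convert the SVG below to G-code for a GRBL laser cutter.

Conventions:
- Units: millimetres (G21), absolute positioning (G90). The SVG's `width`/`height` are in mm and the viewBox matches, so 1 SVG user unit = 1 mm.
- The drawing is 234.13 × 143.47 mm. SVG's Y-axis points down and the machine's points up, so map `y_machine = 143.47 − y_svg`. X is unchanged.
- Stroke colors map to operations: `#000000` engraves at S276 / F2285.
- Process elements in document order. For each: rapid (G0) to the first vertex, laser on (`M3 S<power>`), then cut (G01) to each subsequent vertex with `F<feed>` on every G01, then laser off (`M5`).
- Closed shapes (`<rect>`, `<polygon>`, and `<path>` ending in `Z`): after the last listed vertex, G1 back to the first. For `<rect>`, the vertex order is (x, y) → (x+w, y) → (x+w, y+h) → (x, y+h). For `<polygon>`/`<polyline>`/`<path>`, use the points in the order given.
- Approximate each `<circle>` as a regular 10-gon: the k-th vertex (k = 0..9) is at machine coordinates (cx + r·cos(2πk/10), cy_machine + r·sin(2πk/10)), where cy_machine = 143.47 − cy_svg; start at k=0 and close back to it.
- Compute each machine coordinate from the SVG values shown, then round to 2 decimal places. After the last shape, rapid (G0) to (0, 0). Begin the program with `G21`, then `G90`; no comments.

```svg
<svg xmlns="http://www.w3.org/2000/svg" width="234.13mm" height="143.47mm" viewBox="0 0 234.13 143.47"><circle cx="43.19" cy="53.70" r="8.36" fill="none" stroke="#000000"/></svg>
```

1 u = 1 mm; y_m = 143.47 − y.

[1] `<circle>` circle, #000000→engrave S276 F2285: (51.55,89.77) → (49.95,94.68) → (45.77,97.72) → (40.61,97.72) → (36.43,94.68) → (34.83,89.77) → (36.43,84.86) → (40.61,81.82) → (45.77,81.82) → (49.95,84.86) → (51.55,89.77) (closed)

G21
G90
G0 X51.55 Y89.77
M3 S276
G01 X49.95 Y94.68 F2285
G01 X45.77 Y97.72 F2285
G01 X40.61 Y97.72 F2285
G01 X36.43 Y94.68 F2285
G01 X34.83 Y89.77 F2285
G01 X36.43 Y84.86 F2285
G01 X40.61 Y81.82 F2285
G01 X45.77 Y81.82 F2285
G01 X49.95 Y84.86 F2285
G01 X51.55 Y89.77 F2285
M5
G0 X0.00 Y0.00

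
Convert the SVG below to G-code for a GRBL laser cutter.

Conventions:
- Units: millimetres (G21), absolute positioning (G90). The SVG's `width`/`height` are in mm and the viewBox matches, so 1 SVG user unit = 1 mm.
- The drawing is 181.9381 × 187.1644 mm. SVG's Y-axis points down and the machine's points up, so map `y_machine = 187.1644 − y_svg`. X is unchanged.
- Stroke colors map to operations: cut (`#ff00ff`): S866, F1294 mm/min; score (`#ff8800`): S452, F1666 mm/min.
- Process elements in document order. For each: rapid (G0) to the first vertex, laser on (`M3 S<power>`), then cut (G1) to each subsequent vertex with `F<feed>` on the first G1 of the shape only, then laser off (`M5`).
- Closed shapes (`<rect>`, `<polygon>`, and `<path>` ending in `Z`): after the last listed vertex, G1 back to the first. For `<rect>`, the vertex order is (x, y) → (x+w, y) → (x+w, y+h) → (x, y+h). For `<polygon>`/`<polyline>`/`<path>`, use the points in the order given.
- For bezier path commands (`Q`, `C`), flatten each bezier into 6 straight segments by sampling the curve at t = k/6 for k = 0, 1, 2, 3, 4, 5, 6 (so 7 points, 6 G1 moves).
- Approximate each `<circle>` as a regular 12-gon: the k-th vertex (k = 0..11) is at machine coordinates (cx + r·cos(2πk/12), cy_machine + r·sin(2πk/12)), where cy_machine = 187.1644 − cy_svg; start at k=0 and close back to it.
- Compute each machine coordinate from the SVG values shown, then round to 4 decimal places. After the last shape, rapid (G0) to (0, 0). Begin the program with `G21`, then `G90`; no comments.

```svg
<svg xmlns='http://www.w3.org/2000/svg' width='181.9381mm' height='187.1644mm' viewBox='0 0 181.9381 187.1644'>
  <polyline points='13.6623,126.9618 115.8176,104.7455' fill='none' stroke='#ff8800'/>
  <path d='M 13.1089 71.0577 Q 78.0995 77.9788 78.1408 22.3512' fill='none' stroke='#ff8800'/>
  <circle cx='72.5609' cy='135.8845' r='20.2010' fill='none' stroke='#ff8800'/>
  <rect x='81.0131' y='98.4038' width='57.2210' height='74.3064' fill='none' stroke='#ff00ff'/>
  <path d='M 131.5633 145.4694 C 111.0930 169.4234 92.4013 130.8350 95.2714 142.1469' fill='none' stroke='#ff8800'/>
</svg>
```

viewBox `0 0 181.9381 187.1644` with mm width/height → 1 unit = 1 mm. Flip: y_m = 187.1644 − y_svg.

**Shape 1** — `<polyline>` line segment, stroke `#ff8800` → score (S452, F1666). Machine vertices: (13.6623,60.2026) → (115.8176,82.4189). Open path.

**Shape 2** — `<path>` quadratic bezier, stroke `#ff8800` → score (S452, F1666). Control points (SVG): P0=(13.1089,71.0577), P1=(78.0995,77.9788), P2=(78.1408,22.3512); sampled at t=k/6. Machine vertices: (13.1089,116.1067) → (32.9683,115.5371) → (49.2194,118.4425) → (61.8622,124.8228) → (70.8967,134.6780) → (76.3229,148.0081) → (78.1408,164.8132). Open path.

**Shape 3** — `<circle>` circle, stroke `#ff8800` → score (S452, F1666). Machine vertices: (92.7619,51.2799) → (90.0555,61.3804) → (82.6614,68.7745) → (72.5609,71.4809) → (62.4604,68.7745) → (55.0663,61.3804) → (52.3599,51.2799) → (55.0663,41.1794) → (62.4604,33.7853) → (72.5609,31.0789) → (82.6614,33.7853) → (90.0555,41.1794) → (92.7619,51.2799). Closed: final G1 returns to the first vertex.

**Shape 4** — `<rect>` rectangle, stroke `#ff00ff` → cut (S866, F1294). Machine vertices: (81.0131,88.7606) → (138.2341,88.7606) → (138.2341,14.4542) → (81.0131,14.4542) → (81.0131,88.7606). Closed: final G1 returns to the first vertex.

**Shape 5** — `<path>` cubic bezier, stroke `#ff8800` → score (S452, F1666). Control points (SVG): P0=(131.5633,145.4694), P1=(111.0930,169.4234), P2=(92.4013,130.8350), P3=(95.2714,142.1469); sampled at t=k/6. Machine vertices: (131.5633,41.6950) → (121.5680,34.4093) → (112.4186,34.4239) → (104.6647,38.6155) → (98.8559,43.8605) → (95.5416,47.0357) → (95.2714,45.0175). Open path.

G21
G90
G0 X13.6623 Y60.2026
M3 S452
G1 X115.8176 Y82.4189 F1666
M5
G0 X13.1089 Y116.1067
M3 S452
G1 X32.9683 Y115.5371 F1666
G1 X49.2194 Y118.4425
G1 X61.8622 Y124.8228
G1 X70.8967 Y134.6780
G1 X76.3229 Y148.0081
G1 X78.1408 Y164.8132
M5
G0 X92.7619 Y51.2799
M3 S452
G1 X90.0555 Y61.3804 F1666
G1 X82.6614 Y68.7745
G1 X72.5609 Y71.4809
G1 X62.4604 Y68.7745
G1 X55.0663 Y61.3804
G1 X52.3599 Y51.2799
G1 X55.0663 Y41.1794
G1 X62.4604 Y33.7853
G1 X72.5609 Y31.0789
G1 X82.6614 Y33.7853
G1 X90.0555 Y41.1794
G1 X92.7619 Y51.2799
M5
G0 X81.0131 Y88.7606
M3 S866
G1 X138.2341 Y88.7606 F1294
G1 X138.2341 Y14.4542
G1 X81.0131 Y14.4542
G1 X81.0131 Y88.7606
M5
G0 X131.5633 Y41.6950
M3 S452
G1 X121.5680 Y34.4093 F1666
G1 X112.4186 Y34.4239
G1 X104.6647 Y38.6155
G1 X98.8559 Y43.8605
G1 X95.5416 Y47.0357
G1 X95.2714 Y45.0175
M5
G0 X0.0000 Y0.0000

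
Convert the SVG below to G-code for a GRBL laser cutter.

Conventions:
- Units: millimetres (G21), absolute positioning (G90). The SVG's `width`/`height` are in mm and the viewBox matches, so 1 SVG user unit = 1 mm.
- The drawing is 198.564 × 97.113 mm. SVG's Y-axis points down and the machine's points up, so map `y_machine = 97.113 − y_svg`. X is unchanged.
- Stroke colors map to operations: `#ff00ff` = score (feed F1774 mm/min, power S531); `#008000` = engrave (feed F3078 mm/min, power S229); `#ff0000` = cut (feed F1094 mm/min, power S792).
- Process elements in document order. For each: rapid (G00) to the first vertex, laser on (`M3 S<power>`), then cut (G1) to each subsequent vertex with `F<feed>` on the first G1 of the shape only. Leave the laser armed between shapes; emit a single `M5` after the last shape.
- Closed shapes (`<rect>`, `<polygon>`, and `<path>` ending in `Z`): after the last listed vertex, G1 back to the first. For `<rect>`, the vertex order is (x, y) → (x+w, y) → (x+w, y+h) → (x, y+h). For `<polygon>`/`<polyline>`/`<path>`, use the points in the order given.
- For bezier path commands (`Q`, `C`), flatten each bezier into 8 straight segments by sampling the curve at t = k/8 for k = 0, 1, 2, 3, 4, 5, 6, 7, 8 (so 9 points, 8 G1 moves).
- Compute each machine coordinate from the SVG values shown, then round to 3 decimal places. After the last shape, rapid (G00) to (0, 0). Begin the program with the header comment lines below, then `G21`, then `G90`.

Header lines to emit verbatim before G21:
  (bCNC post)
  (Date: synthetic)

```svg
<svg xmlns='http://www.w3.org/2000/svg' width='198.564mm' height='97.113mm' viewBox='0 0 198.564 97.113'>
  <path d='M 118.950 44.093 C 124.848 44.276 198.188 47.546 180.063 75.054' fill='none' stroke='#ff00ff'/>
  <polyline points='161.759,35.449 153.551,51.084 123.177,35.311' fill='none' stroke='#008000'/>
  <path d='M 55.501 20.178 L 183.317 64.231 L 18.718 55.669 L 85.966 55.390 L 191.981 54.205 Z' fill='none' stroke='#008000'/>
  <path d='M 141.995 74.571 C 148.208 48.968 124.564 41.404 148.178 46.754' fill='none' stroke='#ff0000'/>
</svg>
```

Since the viewBox matches the mm dimensions, user units are millimetres directly. The only transform is the Y-flip y_m = 97.113 − y_svg.

Shape 1 is a cubic bezier drawn with `<path>`. Its stroke #ff00ff means score at S531, F1774. After flipping Y the toolpath is (118.950,53.020) → (124.013,52.765) → (133.536,51.973) → (145.657,50.396) → (158.515,47.786) → (170.247,43.895) → (178.990,38.476) → (182.883,31.280) → (180.063,22.059).

Shape 2 is a open polyline drawn with `<polyline>`. Its stroke #008000 means engrave at S229, F3078. After flipping Y the toolpath is (161.759,61.664) → (153.551,46.029) → (123.177,61.802).

Shape 3 is a closed polygon drawn with `<path>`. Its stroke #008000 means engrave at S229, F3078. After flipping Y the toolpath is (55.501,76.935) → (183.317,32.882) → (18.718,41.444) → (85.966,41.723) → (191.981,42.908) → (55.501,76.935), returning to the start.

Shape 4 is a cubic bezier drawn with `<path>`. Its stroke #ff0000 means cut at S792, F1094. After flipping Y the toolpath is (141.995,22.542) → (143.076,31.308) → (142.261,38.442) → (140.455,44.005) → (138.561,48.058) → (137.483,50.659) → (138.123,51.870) → (141.387,51.750) → (148.178,50.359).

(bCNC post)
(Date: synthetic)
G21
G90
G00 X118.950 Y53.020
M3 S531
G1 X124.013 Y52.765 F1774
G1 X133.536 Y51.973
G1 X145.657 Y50.396
G1 X158.515 Y47.786
G1 X170.247 Y43.895
G1 X178.990 Y38.476
G1 X182.883 Y31.280
G1 X180.063 Y22.059
G00 X161.759 Y61.664
M3 S229
G1 X153.551 Y46.029 F3078
G1 X123.177 Y61.802
G00 X55.501 Y76.935
M3 S229
G1 X183.317 Y32.882 F3078
G1 X18.718 Y41.444
G1 X85.966 Y41.723
G1 X191.981 Y42.908
G1 X55.501 Y76.935
G00 X141.995 Y22.542
M3 S792
G1 X143.076 Y31.308 F1094
G1 X142.261 Y38.442
G1 X140.455 Y44.005
G1 X138.561 Y48.058
G1 X137.483 Y50.659
G1 X138.123 Y51.870
G1 X141.387 Y51.750
G1 X148.178 Y50.359
M5
G00 X0.000 Y0.000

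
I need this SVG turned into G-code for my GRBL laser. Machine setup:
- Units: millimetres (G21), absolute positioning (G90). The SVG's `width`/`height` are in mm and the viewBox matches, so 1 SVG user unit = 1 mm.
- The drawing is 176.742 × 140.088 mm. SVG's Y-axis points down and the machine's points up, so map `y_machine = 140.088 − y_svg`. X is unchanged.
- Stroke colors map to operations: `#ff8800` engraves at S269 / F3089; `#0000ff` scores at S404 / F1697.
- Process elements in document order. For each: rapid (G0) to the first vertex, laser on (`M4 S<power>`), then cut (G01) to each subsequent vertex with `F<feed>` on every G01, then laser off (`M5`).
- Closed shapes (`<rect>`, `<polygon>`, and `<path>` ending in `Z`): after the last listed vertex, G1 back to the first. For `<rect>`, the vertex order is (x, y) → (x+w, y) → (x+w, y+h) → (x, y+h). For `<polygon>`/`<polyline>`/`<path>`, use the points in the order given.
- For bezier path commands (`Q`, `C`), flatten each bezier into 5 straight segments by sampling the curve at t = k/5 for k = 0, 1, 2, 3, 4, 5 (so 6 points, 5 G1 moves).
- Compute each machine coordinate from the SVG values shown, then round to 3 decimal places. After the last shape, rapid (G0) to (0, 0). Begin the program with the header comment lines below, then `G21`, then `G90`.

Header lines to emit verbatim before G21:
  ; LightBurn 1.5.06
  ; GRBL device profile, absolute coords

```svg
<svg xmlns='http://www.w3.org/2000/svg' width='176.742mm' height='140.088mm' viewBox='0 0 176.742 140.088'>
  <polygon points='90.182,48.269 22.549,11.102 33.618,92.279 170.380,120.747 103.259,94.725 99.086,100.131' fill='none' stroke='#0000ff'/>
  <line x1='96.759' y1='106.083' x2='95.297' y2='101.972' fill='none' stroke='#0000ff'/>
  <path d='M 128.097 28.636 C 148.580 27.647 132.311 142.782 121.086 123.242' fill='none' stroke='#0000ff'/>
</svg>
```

; LightBurn 1.5.06
; GRBL device profile, absolute coords
G21
G90
G0 X90.182 Y91.819
M4 S404
G01 X22.549 Y128.986 F1697
G01 X33.618 Y47.809 F1697
G01 X170.380 Y19.341 F1697
G01 X103.259 Y45.363 F1697
G01 X99.086 Y39.957 F1697
G01 X90.182 Y91.819 F1697
M5
G0 X96.759 Y34.005
M4 S404
G01 X95.297 Y38.116 F1697
M5
G0 X128.097 Y111.452
M4 S404
G01 X136.311 Y100.117 F1697
G01 X137.711 Y72.950 F1697
G01 X134.302 Y41.991 F1697
G01 X128.092 Y19.277 F1697
G01 X121.086 Y16.846 F1697
M5
G0 X0.000 Y0.000

1 u = 1 mm; y_m = 140.088 − y.

[1] `<polygon>` closed polygon, #0000ff→score S404 F1697: (90.182,91.819) → (22.549,128.986) → (33.618,47.809) → (170.380,19.341) → (103.259,45.363) → (99.086,39.957) → (90.182,91.819) (closed)

[2] `<line>` line segment, #0000ff→score S404 F1697: (96.759,34.005) → (95.297,38.116)

[3] `<path>` cubic bezier, #0000ff→score S404 F1697: (128.097,111.452) → (136.311,100.117) → (137.711,72.950) → (134.302,41.991) → (128.092,19.277) → (121.086,16.846)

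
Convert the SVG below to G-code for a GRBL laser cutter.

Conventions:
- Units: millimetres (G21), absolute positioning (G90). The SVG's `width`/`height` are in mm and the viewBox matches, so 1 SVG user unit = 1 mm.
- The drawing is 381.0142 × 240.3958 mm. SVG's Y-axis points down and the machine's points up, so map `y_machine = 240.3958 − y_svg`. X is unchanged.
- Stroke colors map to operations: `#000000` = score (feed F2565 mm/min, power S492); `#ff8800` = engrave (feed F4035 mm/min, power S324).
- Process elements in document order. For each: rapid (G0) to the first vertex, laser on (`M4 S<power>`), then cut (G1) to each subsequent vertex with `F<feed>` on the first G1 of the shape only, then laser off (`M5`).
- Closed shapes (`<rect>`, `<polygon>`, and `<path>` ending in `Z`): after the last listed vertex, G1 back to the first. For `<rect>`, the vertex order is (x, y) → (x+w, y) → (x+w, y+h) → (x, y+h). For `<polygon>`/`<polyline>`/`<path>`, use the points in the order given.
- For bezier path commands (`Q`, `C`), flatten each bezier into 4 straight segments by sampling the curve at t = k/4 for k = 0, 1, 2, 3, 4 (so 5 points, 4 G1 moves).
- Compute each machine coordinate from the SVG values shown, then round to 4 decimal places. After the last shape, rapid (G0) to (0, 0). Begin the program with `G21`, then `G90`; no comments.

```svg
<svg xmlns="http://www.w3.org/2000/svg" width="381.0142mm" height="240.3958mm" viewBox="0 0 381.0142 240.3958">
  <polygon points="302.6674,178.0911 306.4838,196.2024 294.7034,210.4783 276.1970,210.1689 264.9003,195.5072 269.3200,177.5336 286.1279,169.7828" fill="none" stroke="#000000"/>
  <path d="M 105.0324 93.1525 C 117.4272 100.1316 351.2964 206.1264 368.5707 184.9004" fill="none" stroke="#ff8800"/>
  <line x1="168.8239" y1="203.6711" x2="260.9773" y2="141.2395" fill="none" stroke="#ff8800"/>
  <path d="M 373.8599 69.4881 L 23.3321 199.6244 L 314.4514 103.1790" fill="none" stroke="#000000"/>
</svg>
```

G21
G90
G0 X302.6674 Y62.3047
M4 S492
G1 X306.4838 Y44.1934 F2565
G1 X294.7034 Y29.9175
G1 X276.1970 Y30.2269
G1 X264.9003 Y44.8886
G1 X269.3200 Y62.8622
G1 X286.1279 Y70.6130
G1 X302.6674 Y62.3047
M5
G0 X105.0324 Y147.2433
M4 S324
G1 X149.0101 Y126.9785 F4035
G1 X234.9717 Y90.7924
G1 X321.8483 Y59.8949
G1 X368.5707 Y55.4954
M5
G0 X168.8239 Y36.7247
M4 S324
G1 X260.9773 Y99.1563 F4035
M5
G0 X373.8599 Y170.9077
M4 S492
G1 X23.3321 Y40.7714 F2565
G1 X314.4514 Y137.2168
M5
G0 X0.0000 Y0.0000

1 u = 1 mm; y_m = 240.3958 − y.

[1] `<polygon>` regular polygon, #000000→score S492 F2565: (302.6674,62.3047) → (306.4838,44.1934) → (294.7034,29.9175) → (276.1970,30.2269) → (264.9003,44.8886) → (269.3200,62.8622) → (286.1279,70.6130) → (302.6674,62.3047) (closed)

[2] `<path>` cubic bezier, #ff8800→engrave S324 F4035: (105.0324,147.2433) → (149.0101,126.9785) → (234.9717,90.7924) → (321.8483,59.8949) → (368.5707,55.4954)

[3] `<line>` line segment, #ff8800→engrave S324 F4035: (168.8239,36.7247) → (260.9773,99.1563)

[4] `<path>` open polyline, #000000→score S492 F2565: (373.8599,170.9077) → (23.3321,40.7714) → (314.4514,137.2168)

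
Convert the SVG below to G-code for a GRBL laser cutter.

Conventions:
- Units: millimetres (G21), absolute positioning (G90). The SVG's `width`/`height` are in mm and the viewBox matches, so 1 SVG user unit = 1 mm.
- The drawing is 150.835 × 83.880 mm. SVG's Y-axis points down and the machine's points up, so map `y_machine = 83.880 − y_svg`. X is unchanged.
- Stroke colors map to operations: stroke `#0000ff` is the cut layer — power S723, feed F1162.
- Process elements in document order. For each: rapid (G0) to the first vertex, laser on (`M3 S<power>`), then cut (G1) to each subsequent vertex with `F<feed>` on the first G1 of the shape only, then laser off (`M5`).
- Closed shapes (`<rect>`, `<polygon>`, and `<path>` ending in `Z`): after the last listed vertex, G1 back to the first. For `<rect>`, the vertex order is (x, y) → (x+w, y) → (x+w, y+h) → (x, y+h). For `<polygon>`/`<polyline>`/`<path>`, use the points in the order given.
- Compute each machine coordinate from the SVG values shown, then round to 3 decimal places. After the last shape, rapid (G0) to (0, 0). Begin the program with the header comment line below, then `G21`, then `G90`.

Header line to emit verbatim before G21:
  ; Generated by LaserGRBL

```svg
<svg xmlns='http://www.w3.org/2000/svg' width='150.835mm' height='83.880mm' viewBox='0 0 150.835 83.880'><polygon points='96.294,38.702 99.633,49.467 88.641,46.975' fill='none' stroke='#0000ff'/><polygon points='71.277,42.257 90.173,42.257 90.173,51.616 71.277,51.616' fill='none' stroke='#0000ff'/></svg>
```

1 u = 1 mm; y_m = 83.880 − y.

[1] `<polygon>` regular polygon, #0000ff→cut S723 F1162: (96.294,45.178) → (99.633,34.413) → (88.641,36.905) → (96.294,45.178) (closed)

[2] `<polygon>` rectangle, #0000ff→cut S723 F1162: (71.277,41.623) → (90.173,41.623) → (90.173,32.264) → (71.277,32.264) → (71.277,41.623) (closed)

; Generated by LaserGRBL
G21
G90
G0 X96.294 Y45.178
M3 S723
G1 X99.633 Y34.413 F1162
G1 X88.641 Y36.905
G1 X96.294 Y45.178
M5
G0 X71.277 Y41.623
M3 S723
G1 X90.173 Y41.623 F1162
G1 X90.173 Y32.264
G1 X71.277 Y32.264
G1 X71.277 Y41.623
M5
G0 X0.000 Y0.000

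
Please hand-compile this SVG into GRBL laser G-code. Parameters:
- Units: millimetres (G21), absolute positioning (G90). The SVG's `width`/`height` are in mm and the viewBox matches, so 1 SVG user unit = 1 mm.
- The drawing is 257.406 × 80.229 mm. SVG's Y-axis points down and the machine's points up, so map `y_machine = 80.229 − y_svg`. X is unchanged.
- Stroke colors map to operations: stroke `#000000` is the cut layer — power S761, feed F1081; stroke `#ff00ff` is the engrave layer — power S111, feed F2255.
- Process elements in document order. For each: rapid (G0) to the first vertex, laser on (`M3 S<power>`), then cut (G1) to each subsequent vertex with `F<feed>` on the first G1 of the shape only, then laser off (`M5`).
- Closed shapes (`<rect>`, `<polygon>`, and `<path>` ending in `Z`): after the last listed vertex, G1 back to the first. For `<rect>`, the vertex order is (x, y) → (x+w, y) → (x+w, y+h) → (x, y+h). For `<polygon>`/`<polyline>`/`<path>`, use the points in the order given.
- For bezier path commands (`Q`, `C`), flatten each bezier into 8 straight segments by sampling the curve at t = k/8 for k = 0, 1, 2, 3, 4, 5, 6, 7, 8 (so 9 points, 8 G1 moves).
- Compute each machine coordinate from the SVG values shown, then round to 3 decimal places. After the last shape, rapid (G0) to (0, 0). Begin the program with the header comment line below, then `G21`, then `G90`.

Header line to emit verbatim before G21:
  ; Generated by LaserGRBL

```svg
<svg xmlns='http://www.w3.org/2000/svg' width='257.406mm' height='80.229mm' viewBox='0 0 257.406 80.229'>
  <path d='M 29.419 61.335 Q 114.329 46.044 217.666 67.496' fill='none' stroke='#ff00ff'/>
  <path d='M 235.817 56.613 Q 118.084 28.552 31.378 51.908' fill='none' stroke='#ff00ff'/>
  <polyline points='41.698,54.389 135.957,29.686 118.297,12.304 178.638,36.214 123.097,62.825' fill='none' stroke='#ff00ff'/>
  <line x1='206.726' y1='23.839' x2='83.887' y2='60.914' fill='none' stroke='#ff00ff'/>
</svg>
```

1 u = 1 mm; y_m = 80.229 − y.

[1] `<path>` quadratic bezier, #ff00ff→engrave S111 F2255: (29.419,18.894) → (50.934,22.143) → (73.026,24.243) → (95.693,25.195) → (118.936,24.999) → (142.755,23.655) → (167.149,21.163) → (192.120,17.522) → (217.666,12.733)

[2] `<path>` quadratic bezier, #ff00ff→engrave S111 F2255: (235.817,23.616) → (206.869,29.828) → (178.890,34.433) → (151.880,37.431) → (125.841,38.823) → (100.771,38.607) → (76.670,36.785) → (53.539,33.357) → (31.378,28.321)

[3] `<polyline>` open polyline, #ff00ff→engrave S111 F2255: (41.698,25.840) → (135.957,50.543) → (118.297,67.925) → (178.638,44.015) → (123.097,17.404)

[4] `<line>` line segment, #ff00ff→engrave S111 F2255: (206.726,56.390) → (83.887,19.315)

; Generated by LaserGRBL
G21
G90
G0 X29.419 Y18.894
M3 S111
G1 X50.934 Y22.143 F2255
G1 X73.026 Y24.243
G1 X95.693 Y25.195
G1 X118.936 Y24.999
G1 X142.755 Y23.655
G1 X167.149 Y21.163
G1 X192.120 Y17.522
G1 X217.666 Y12.733
M5
G0 X235.817 Y23.616
M3 S111
G1 X206.869 Y29.828 F2255
G1 X178.890 Y34.433
G1 X151.880 Y37.431
G1 X125.841 Y38.823
G1 X100.771 Y38.607
G1 X76.670 Y36.785
G1 X53.539 Y33.357
G1 X31.378 Y28.321
M5
G0 X41.698 Y25.840
M3 S111
G1 X135.957 Y50.543 F2255
G1 X118.297 Y67.925
G1 X178.638 Y44.015
G1 X123.097 Y17.404
M5
G0 X206.726 Y56.390
M3 S111
G1 X83.887 Y19.315 F2255
M5
G0 X0.000 Y0.000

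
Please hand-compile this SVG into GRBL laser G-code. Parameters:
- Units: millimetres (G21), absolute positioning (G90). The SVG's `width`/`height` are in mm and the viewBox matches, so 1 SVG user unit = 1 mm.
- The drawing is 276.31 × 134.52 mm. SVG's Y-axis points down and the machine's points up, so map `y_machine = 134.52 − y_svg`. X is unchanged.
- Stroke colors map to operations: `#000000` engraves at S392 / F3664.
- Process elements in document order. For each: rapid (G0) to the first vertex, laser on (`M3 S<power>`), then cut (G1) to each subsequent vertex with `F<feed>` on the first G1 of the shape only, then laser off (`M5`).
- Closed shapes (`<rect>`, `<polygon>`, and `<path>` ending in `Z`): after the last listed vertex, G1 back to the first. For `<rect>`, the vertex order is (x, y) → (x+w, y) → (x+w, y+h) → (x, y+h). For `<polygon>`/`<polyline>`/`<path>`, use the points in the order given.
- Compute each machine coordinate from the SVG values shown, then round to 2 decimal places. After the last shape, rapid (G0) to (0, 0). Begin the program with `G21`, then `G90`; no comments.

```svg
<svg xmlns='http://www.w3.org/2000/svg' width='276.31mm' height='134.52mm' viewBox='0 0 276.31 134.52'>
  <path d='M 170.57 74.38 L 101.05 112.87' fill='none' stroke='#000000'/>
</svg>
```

Since the viewBox matches the mm dimensions, user units are millimetres directly. The only transform is the Y-flip y_m = 134.52 − y_svg.

Shape 1 is a line segment drawn with `<path>`. Its stroke #000000 means engrave at S392, F3664. After flipping Y the toolpath is (170.57,60.14) → (101.05,21.65).

G21
G90
G0 X170.57 Y60.14
M3 S392
G1 X101.05 Y21.65 F3664
M5
G0 X0.00 Y0.00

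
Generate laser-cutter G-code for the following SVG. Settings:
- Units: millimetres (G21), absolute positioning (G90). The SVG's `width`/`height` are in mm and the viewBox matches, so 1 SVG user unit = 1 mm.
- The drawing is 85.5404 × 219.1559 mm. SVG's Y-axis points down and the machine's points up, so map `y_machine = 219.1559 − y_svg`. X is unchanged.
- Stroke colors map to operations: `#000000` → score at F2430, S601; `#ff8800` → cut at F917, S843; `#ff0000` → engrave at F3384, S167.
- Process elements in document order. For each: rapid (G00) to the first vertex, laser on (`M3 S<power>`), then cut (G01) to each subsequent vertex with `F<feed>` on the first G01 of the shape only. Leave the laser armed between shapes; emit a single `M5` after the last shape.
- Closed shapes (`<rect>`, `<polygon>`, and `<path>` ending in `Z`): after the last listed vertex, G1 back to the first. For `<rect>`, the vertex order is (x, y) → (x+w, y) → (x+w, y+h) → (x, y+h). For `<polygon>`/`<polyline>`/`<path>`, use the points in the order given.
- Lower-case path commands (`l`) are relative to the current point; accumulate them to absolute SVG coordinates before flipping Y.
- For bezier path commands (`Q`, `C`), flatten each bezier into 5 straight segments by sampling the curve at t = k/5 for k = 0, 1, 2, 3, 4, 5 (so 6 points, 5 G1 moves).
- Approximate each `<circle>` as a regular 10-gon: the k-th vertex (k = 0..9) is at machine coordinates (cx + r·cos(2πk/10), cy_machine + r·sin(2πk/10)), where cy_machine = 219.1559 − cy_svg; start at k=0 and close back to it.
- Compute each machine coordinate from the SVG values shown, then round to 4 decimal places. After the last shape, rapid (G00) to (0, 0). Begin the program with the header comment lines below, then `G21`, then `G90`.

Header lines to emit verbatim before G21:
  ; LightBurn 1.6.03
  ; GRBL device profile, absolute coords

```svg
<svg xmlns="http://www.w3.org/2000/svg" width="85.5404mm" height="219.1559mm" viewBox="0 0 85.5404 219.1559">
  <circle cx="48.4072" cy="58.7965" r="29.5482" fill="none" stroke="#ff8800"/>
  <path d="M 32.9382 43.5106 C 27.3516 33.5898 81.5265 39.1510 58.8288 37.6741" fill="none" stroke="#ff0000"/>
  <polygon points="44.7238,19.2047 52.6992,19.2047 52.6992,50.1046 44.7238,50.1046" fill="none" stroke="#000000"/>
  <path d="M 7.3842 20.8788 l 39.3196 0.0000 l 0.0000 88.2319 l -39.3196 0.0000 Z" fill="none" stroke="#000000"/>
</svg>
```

viewBox `0 0 85.5404 219.1559` with mm width/height → 1 unit = 1 mm. Flip: y_m = 219.1559 − y_svg.

**Shape 1** — `<circle>` circle, stroke `#ff8800` → cut (S843, F917). Machine vertices: (77.9554,160.3594) → (72.3122,177.7274) → (57.5381,188.4614) → (39.2763,188.4614) → (24.5022,177.7274) → (18.8590,160.3594) → (24.5022,142.9914) → (39.2763,132.2574) → (57.5381,132.2574) → (72.3122,142.9914) → (77.9554,160.3594). Closed: final G1 returns to the first vertex.

**Shape 2** — `<path>` cubic bezier, stroke `#ff0000` → engrave (S167, F3384). Control points (SVG): P0=(32.9382,43.5106), P1=(27.3516,33.5898), P2=(81.5265,39.1510), P3=(58.8288,37.6741); sampled at t=k/5. Machine vertices: (32.9382,175.6453) → (35.6645,179.9201) → (46.1752,181.5602) → (57.9118,181.6465) → (64.3158,181.2601) → (58.8288,181.4818). Open path.

**Shape 3** — `<polygon>` rectangle, stroke `#000000` → score (S601, F2430). Machine vertices: (44.7238,199.9512) → (52.6992,199.9512) → (52.6992,169.0513) → (44.7238,169.0513) → (44.7238,199.9512). Closed: final G1 returns to the first vertex.

**Shape 4** — `<path>` rectangle, stroke `#000000` → score (S601, F2430). Machine vertices: (7.3842,198.2771) → (46.7038,198.2771) → (46.7038,110.0452) → (7.3842,110.0452) → (7.3842,198.2771). Closed: final G1 returns to the first vertex.

; LightBurn 1.6.03
; GRBL device profile, absolute coords
G21
G90
G00 X77.9554 Y160.3594
M3 S843
G01 X72.3122 Y177.7274 F917
G01 X57.5381 Y188.4614
G01 X39.2763 Y188.4614
G01 X24.5022 Y177.7274
G01 X18.8590 Y160.3594
G01 X24.5022 Y142.9914
G01 X39.2763 Y132.2574
G01 X57.5381 Y132.2574
G01 X72.3122 Y142.9914
G01 X77.9554 Y160.3594
G00 X32.9382 Y175.6453
M3 S167
G01 X35.6645 Y179.9201 F3384
G01 X46.1752 Y181.5602
G01 X57.9118 Y181.6465
G01 X64.3158 Y181.2601
G01 X58.8288 Y181.4818
G00 X44.7238 Y199.9512
M3 S601
G01 X52.6992 Y199.9512 F2430
G01 X52.6992 Y169.0513
G01 X44.7238 Y169.0513
G01 X44.7238 Y199.9512
G00 X7.3842 Y198.2771
M3 S601
G01 X46.7038 Y198.2771 F2430
G01 X46.7038 Y110.0452
G01 X7.3842 Y110.0452
G01 X7.3842 Y198.2771
M5
G00 X0.0000 Y0.0000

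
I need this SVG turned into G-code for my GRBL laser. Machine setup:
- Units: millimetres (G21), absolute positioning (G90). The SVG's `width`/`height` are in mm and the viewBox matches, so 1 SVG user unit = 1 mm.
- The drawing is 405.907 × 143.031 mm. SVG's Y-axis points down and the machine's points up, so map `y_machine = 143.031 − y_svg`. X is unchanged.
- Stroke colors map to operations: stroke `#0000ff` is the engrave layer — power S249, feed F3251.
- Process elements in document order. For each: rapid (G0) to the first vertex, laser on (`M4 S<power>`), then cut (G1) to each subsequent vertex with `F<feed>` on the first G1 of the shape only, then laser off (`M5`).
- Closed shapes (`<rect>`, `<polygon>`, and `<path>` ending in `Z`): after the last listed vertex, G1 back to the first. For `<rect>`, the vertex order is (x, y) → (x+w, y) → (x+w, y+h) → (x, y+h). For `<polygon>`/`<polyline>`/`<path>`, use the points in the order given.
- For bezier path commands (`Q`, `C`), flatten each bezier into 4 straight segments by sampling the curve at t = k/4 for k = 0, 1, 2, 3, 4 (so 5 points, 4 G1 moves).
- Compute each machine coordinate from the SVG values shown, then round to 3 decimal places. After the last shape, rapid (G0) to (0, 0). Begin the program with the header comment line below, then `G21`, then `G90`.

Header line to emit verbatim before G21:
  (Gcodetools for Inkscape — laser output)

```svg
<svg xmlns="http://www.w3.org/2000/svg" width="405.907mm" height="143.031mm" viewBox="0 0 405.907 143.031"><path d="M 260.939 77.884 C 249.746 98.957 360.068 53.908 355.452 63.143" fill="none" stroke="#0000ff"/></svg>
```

(Gcodetools for Inkscape — laser output)
G21
G90
G0 X260.939 Y65.147
M4 S249
G1 X271.634 Y59.859 F3251
G1 X305.729 Y68.078
G1 X341.058 Y78.517
G1 X355.452 Y79.888
M5
G0 X0.000 Y0.000

viewBox `0 0 405.907 143.031` with mm width/height → 1 unit = 1 mm. Flip: y_m = 143.031 − y_svg.

**Shape 1** — `<path>` cubic bezier, stroke `#0000ff` → engrave (S249, F3251). Control points (SVG): P0=(260.939,77.884), P1=(249.746,98.957), P2=(360.068,53.908), P3=(355.452,63.143); sampled at t=k/4. Machine vertices: (260.939,65.147) → (271.634,59.859) → (305.729,68.078) → (341.058,78.517) → (355.452,79.888). Open path.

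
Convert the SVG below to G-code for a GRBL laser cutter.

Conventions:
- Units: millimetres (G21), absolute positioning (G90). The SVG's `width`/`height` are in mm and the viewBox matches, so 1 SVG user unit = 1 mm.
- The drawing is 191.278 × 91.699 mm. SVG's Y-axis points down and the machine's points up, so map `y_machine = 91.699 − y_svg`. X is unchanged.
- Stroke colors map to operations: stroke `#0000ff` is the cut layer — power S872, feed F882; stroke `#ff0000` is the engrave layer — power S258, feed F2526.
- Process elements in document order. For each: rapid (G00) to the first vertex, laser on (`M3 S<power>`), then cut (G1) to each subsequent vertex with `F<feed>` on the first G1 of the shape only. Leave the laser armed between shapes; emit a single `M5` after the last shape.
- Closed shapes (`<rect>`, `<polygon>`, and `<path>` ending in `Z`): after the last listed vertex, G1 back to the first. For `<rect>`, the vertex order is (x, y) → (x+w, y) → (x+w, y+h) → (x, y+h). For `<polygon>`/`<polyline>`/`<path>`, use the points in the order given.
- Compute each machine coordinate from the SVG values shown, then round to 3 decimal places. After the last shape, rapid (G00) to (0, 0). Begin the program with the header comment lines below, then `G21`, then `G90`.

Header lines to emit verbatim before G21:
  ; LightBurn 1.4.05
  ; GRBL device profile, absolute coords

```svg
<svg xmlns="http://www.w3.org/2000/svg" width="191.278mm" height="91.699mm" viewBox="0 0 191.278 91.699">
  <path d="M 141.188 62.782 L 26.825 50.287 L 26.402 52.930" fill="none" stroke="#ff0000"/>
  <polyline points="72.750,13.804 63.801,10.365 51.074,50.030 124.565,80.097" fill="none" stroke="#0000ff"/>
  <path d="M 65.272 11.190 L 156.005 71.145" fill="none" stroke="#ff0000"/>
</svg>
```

viewBox `0 0 191.278 91.699` with mm width/height → 1 unit = 1 mm. Flip: y_m = 91.699 − y_svg.

**Shape 1** — `<path>` open polyline, stroke `#ff0000` → engrave (S258, F2526). Machine vertices: (141.188,28.917) → (26.825,41.412) → (26.402,38.769). Open path.

**Shape 2** — `<polyline>` open polyline, stroke `#0000ff` → cut (S872, F882). Machine vertices: (72.750,77.895) → (63.801,81.334) → (51.074,41.669) → (124.565,11.602). Open path.

**Shape 3** — `<path>` line segment, stroke `#ff0000` → engrave (S258, F2526). Machine vertices: (65.272,80.509) → (156.005,20.554). Open path.

; LightBurn 1.4.05
; GRBL device profile, absolute coords
G21
G90
G00 X141.188 Y28.917
M3 S258
G1 X26.825 Y41.412 F2526
G1 X26.402 Y38.769
G00 X72.750 Y77.895
M3 S872
G1 X63.801 Y81.334 F882
G1 X51.074 Y41.669
G1 X124.565 Y11.602
G00 X65.272 Y80.509
M3 S258
G1 X156.005 Y20.554 F2526
M5
G00 X0.000 Y0.000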